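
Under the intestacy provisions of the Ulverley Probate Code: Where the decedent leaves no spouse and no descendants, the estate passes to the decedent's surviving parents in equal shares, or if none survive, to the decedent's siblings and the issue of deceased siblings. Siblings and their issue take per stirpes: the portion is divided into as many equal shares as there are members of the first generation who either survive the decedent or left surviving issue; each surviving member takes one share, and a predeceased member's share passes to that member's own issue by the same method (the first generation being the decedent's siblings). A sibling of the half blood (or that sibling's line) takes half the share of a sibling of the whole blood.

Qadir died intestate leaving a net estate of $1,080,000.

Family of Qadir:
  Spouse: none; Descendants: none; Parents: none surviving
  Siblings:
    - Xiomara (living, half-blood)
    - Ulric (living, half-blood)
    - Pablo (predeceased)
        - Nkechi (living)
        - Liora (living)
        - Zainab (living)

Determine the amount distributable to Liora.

The entire $1,080,000 passes to the siblings and their issue.
Counting each half-blood sibling's line as half a unit, there are 2 units in $1,080,000, so one unit is $540,000. Whole-blood lines (Pablo) take $540,000 each; half-blood lines (Xiomara and Ulric) take $270,000 each.
Pablo's share ($540,000) is divided into 3 shares of $180,000: Nkechi, Liora, and Zainab each take $180,000.

Liora receives $180,000.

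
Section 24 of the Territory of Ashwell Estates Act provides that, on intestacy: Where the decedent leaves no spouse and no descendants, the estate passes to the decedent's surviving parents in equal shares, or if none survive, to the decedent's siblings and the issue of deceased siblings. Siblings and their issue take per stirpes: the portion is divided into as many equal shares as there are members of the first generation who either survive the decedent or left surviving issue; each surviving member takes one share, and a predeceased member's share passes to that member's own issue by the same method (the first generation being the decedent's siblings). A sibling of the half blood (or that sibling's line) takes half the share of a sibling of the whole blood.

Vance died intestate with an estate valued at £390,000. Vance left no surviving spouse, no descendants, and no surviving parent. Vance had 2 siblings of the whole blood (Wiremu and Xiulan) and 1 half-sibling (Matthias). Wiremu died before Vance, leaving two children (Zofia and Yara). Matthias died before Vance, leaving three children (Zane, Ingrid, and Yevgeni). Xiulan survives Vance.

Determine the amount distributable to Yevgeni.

The entire £390,000 passes to the siblings and their issue.
Counting each half-blood sibling's line as half a unit, there are 5/2 units in £390,000, so one unit is £156,000. Whole-blood lines (Wiremu and Xiulan) take £156,000 each; half-blood lines (Matthias) take £78,000 each.
Wiremu's share (£156,000) is divided into 2 shares of £78,000: Zofia and Yara each take £78,000.
Matthias's share (£78,000) is divided into 3 shares of £26,000: Zane, Ingrid, and Yevgeni each take £26,000.

Yevgeni receives £26,000.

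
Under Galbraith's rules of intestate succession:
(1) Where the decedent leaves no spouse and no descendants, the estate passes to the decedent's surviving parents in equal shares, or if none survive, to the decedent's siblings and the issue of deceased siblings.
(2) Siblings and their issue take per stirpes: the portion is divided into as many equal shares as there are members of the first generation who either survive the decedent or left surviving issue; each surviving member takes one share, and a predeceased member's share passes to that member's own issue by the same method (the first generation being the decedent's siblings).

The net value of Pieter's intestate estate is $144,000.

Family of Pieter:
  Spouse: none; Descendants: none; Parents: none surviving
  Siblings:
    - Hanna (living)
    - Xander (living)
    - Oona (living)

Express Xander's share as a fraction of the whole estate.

The entire $144,000 passes to the siblings and their issue.
That amount ($144,000) is divided into 3 shares of $48,000: Hanna, Xander, and Oona each take $48,000.

Xander receives 1/3 of the estate.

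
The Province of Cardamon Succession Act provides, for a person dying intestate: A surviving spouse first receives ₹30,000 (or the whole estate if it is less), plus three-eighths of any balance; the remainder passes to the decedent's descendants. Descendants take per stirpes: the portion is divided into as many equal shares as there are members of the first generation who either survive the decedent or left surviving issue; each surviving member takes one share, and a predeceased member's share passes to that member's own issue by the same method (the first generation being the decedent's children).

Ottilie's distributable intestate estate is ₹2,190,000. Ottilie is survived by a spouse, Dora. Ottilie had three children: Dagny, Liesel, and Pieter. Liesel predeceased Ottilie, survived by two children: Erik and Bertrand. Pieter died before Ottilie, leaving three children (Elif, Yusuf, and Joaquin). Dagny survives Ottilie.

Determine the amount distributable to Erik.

Erik receives ₹225,000.

Dora first takes ₹30,000, leaving a balance of ₹2,160,000. Dora then takes three-eighths of the balance (₹810,000), for a total of ₹840,000. The remaining ₹1,350,000 passes to the descendants.
The descendants' portion (₹1,350,000) is divided into 3 shares of ₹450,000: Dagny takes ₹450,000; Liesel's ₹450,000 share passes to Liesel's issue; Pieter's ₹450,000 share passes to Pieter's issue.
Liesel's share (₹450,000) is divided into 2 shares of ₹225,000: Erik and Bertrand each take ₹225,000.
Pieter's share (₹450,000) is divided into 3 shares of ₹150,000: Elif, Yusuf, and Joaquin each take ₹150,000.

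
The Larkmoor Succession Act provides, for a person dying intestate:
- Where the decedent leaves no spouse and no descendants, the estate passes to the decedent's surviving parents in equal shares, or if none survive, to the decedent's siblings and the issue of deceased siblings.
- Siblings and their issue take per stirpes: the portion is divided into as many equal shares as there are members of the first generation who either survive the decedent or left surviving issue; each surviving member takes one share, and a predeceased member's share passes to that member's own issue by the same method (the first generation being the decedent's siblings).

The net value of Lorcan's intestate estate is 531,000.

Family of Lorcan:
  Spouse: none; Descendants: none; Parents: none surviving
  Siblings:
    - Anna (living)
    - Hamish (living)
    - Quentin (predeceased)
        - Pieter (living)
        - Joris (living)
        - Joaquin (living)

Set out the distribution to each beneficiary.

The entire 531,000 passes to the siblings and their issue.
That amount (531,000) is divided into 3 shares of 177,000: Anna and Hamish each take 177,000; Quentin's 177,000 share passes to Quentin's issue.
Quentin's share (177,000) is divided into 3 shares of 59,000: Pieter, Joris, and Joaquin each take 59,000.

Anna: 177,000; Hamish: 177,000; Pieter: 59,000; Joris: 59,000; Joaquin: 59,000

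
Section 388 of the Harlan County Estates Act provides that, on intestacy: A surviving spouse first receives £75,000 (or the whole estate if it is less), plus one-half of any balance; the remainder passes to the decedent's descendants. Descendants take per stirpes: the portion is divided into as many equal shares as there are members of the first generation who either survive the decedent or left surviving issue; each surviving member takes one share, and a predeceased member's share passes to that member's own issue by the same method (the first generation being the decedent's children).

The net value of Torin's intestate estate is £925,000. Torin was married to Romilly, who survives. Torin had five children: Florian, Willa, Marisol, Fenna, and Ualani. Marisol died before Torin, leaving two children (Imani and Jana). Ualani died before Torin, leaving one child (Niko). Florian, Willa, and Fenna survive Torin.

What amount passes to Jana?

Romilly first takes £75,000, leaving a balance of £850,000. Romilly then takes one-half of the balance (£425,000), for a total of £500,000. The remaining £425,000 passes to the descendants.
The descendants' portion (£425,000) is divided into 5 shares of £85,000: Florian, Willa, and Fenna each take £85,000; Marisol's £85,000 share passes to Marisol's issue; Ualani's £85,000 share passes to Ualani's issue.
Marisol's share (£85,000) is divided into 2 shares of £42,500: Imani and Jana each take £42,500.
Ualani's share (£85,000) passes entirely to Niko.

Jana receives £42,500.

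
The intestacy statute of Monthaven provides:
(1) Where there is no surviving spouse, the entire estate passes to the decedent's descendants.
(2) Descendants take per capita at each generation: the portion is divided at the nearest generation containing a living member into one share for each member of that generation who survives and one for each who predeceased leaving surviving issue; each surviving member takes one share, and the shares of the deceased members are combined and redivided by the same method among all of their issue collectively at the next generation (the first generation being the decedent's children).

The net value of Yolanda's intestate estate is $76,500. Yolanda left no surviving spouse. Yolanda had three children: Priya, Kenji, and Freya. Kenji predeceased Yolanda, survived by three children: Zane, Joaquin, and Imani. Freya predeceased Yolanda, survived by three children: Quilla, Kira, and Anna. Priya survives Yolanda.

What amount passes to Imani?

Imani receives $8,500.

The entire $76,500 passes to the descendants.
That amount ($76,500) is divided at the children's generation into 3 shares of $25,500. Priya takes $25,500. The 2 shares of the deceased (Kenji and Freya) are combined into a pool of $51,000.
That pool ($51,000) is divided at the grandchildren's generation equally among Zane, Joaquin, Imani, Quilla, Kira, and Anna: $8,500 each.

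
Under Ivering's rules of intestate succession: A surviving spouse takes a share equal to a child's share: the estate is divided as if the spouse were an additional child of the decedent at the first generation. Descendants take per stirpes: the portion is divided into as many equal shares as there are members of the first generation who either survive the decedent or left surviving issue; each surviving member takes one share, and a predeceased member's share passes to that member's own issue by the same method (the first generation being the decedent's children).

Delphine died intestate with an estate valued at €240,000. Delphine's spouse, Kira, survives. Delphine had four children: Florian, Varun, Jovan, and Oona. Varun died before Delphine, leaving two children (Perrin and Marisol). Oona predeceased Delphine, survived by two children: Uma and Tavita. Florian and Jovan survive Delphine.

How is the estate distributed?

The spouse counts as an additional share at the children's level, so there are 5 primary shares of €48,000. Kira takes one such share (€48,000).
The children's combined portion (€192,000) is divided into 4 shares of €48,000: Florian and Jovan each take €48,000; Varun's €48,000 share passes to Varun's issue; Oona's €48,000 share passes to Oona's issue.
Varun's share (€48,000) is divided into 2 shares of €24,000: Perrin and Marisol each take €24,000.
Oona's share (€48,000) is divided into 2 shares of €24,000: Uma and Tavita each take €24,000.

Kira: €48,000; Florian: €48,000; Perrin: €24,000; Marisol: €24,000; Jovan: €48,000; Uma: €24,000; Tavita: €24,000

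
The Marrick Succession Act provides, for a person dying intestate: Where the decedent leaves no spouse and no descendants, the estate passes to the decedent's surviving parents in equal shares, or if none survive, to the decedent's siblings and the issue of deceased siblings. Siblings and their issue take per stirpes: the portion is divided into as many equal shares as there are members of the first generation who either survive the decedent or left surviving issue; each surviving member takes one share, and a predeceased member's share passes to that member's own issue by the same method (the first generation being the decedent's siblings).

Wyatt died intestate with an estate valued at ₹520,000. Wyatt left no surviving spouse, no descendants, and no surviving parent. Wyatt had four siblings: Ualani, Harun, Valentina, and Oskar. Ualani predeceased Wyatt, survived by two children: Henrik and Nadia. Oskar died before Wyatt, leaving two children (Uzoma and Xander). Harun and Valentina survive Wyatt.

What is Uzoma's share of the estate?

The entire ₹520,000 passes to the siblings and their issue.
That amount (₹520,000) is divided into 4 shares of ₹130,000: Harun and Valentina each take ₹130,000; Ualani's ₹130,000 share passes to Ualani's issue; Oskar's ₹130,000 share passes to Oskar's issue.
Ualani's share (₹130,000) is divided into 2 shares of ₹65,000: Henrik and Nadia each take ₹65,000.
Oskar's share (₹130,000) is divided into 2 shares of ₹65,000: Uzoma and Xander each take ₹65,000.

Uzoma receives ₹65,000.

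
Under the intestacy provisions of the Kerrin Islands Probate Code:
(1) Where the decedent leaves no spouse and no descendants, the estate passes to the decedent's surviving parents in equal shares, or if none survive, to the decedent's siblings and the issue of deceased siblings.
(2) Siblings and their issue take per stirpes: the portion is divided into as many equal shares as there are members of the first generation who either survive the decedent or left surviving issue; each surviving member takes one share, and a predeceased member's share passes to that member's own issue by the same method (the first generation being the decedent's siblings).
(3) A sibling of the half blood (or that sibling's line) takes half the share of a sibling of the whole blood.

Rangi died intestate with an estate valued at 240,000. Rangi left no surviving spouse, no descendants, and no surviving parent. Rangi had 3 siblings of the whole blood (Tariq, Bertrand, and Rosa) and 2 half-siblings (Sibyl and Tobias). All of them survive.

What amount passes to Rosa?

Rosa receives 60,000.

The entire 240,000 passes to the siblings and their issue.
Counting each half-blood sibling's line as half a unit, there are 4 units in 240,000, so one unit is 60,000. Whole-blood lines (Tariq, Bertrand, and Rosa) take 60,000 each; half-blood lines (Sibyl and Tobias) take 30,000 each.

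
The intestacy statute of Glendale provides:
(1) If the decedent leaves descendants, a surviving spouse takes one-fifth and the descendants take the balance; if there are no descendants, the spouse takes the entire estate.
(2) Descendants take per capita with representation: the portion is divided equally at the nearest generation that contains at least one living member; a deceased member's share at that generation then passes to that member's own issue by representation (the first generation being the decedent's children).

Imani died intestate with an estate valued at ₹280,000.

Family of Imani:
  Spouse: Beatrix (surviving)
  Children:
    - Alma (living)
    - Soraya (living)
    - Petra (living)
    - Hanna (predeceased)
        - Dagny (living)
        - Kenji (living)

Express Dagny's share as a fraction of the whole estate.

Dagny receives 1/10 of the estate.

Beatrix takes one-fifth of ₹280,000 = ₹56,000. The remaining ₹224,000 passes to the descendants.
The descendants' portion (₹224,000) is divided into 4 shares of ₹56,000: Alma, Soraya, and Petra each take ₹56,000; Hanna's ₹56,000 share passes to Hanna's issue.
Hanna's share (₹56,000) is divided into 2 shares of ₹28,000: Dagny and Kenji each take ₹28,000.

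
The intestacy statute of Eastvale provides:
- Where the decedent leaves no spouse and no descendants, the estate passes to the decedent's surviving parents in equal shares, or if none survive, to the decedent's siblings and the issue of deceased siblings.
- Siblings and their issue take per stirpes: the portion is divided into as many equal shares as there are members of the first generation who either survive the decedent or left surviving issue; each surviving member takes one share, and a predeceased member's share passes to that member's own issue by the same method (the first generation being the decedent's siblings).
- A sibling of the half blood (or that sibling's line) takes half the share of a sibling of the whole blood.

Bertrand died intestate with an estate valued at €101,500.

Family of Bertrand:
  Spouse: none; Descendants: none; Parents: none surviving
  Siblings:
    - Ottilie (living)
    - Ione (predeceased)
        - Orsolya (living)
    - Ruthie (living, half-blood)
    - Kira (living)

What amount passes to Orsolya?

Orsolya receives €29,000.

The entire €101,500 passes to the siblings and their issue.
Counting each half-blood sibling's line as half a unit, there are 7/2 units in €101,500, so one unit is €29,000. Whole-blood lines (Ottilie, Ione, and Kira) take €29,000 each; half-blood lines (Ruthie) take €14,500 each.
Ione's share (€29,000) passes entirely to Orsolya.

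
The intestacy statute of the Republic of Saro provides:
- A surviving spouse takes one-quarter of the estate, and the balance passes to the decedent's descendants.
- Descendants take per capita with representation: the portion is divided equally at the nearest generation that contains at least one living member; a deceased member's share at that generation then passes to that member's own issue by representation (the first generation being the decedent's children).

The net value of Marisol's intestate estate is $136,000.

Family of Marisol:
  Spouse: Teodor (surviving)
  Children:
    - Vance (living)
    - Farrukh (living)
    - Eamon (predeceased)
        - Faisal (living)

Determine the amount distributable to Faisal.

Faisal receives $34,000.

Teodor takes one-quarter of $136,000 = $34,000. The remaining $102,000 passes to the descendants.
The descendants' portion ($102,000) is divided into 3 shares of $34,000: Vance and Farrukh each take $34,000; Eamon's $34,000 share passes to Eamon's issue.
Eamon's share ($34,000) passes entirely to Faisal.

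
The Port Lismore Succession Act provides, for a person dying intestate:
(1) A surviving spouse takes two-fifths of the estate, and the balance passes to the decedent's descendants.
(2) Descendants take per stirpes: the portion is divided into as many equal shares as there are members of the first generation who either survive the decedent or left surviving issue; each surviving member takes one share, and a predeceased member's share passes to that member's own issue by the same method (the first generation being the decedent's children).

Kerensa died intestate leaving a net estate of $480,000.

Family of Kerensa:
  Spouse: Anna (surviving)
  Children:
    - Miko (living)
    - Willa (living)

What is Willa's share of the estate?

Anna takes two-fifths of $480,000 = $192,000. The remaining $288,000 passes to the descendants.
The descendants' portion ($288,000) is divided into 2 shares of $144,000: Miko and Willa each take $144,000.

Willa receives $144,000.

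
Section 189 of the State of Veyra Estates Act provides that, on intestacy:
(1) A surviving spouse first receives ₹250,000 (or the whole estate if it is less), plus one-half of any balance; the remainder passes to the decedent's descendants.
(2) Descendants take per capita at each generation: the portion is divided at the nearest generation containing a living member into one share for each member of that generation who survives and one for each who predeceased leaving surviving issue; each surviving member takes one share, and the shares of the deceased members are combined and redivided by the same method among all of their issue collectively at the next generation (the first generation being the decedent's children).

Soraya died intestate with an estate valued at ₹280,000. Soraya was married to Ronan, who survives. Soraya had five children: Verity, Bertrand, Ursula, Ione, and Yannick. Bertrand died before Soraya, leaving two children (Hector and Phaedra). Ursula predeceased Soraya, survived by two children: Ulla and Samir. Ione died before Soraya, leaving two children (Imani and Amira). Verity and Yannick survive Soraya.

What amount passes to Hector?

Hector receives ₹1,500.

Ronan first takes ₹250,000, leaving a balance of ₹30,000. Ronan then takes one-half of the balance (₹15,000), for a total of ₹265,000. The remaining ₹15,000 passes to the descendants.
The descendants' portion (₹15,000) is divided at the children's generation into 5 shares of ₹3,000. Verity and Yannick each take ₹3,000. The 3 shares of the deceased (Bertrand, Ursula, and Ione) are combined into a pool of ₹9,000.
That pool (₹9,000) is divided at the grandchildren's generation equally among Hector, Phaedra, Ulla, Samir, Imani, and Amira: ₹1,500 each.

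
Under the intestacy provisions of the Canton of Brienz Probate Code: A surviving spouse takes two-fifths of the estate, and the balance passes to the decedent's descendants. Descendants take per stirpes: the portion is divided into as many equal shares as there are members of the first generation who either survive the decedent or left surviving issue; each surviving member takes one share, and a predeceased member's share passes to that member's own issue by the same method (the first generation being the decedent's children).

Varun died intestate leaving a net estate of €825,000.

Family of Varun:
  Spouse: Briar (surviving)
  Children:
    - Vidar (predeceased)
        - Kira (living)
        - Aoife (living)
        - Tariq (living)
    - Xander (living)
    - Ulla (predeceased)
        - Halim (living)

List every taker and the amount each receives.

Briar takes two-fifths of €825,000 = €330,000. The remaining €495,000 passes to the descendants.
The descendants' portion (€495,000) is divided into 3 shares of €165,000: Xander takes €165,000; Vidar's €165,000 share passes to Vidar's issue; Ulla's €165,000 share passes to Ulla's issue.
Vidar's share (€165,000) is divided into 3 shares of €55,000: Kira, Aoife, and Tariq each take €55,000.
Ulla's share (€165,000) passes entirely to Halim.

Briar: €330,000; Kira: €55,000; Aoife: €55,000; Tariq: €55,000; Xander: €165,000; Halim: €165,000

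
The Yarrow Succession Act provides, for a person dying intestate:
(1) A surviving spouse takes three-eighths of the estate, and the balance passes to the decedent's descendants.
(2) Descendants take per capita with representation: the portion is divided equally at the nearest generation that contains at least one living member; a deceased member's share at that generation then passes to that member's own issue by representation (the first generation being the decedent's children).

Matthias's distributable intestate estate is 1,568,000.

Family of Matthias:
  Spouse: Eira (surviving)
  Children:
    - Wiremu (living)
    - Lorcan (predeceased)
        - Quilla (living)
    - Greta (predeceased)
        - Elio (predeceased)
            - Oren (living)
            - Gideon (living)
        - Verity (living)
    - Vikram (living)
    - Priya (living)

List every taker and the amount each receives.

Eira: 588,000; Wiremu: 196,000; Quilla: 196,000; Oren: 49,000; Gideon: 49,000; Verity: 98,000; Vikram: 196,000; Priya: 196,000

Eira takes three-eighths of 1,568,000 = 588,000. The remaining 980,000 passes to the descendants.
The descendants' portion (980,000) is divided into 5 shares of 196,000: Wiremu, Vikram, and Priya each take 196,000; Lorcan's 196,000 share passes to Lorcan's issue; Greta's 196,000 share passes to Greta's issue.
Lorcan's share (196,000) passes entirely to Quilla.
Greta's share (196,000) is divided into 2 shares of 98,000: Verity takes 98,000; Elio's 98,000 share passes to Elio's issue.
Elio's share (98,000) is divided into 2 shares of 49,000: Oren and Gideon each take 49,000.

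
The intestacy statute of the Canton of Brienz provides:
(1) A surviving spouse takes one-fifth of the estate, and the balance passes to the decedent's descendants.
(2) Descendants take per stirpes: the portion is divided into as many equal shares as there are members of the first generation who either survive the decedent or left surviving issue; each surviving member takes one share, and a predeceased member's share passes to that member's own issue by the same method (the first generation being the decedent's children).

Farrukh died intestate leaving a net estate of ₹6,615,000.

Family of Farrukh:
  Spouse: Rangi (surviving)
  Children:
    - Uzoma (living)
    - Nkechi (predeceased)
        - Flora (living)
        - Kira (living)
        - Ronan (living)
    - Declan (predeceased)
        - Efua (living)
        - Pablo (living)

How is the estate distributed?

Rangi takes one-fifth of ₹6,615,000 = ₹1,323,000. The remaining ₹5,292,000 passes to the descendants.
The descendants' portion (₹5,292,000) is divided into 3 shares of ₹1,764,000: Uzoma takes ₹1,764,000; Nkechi's ₹1,764,000 share passes to Nkechi's issue; Declan's ₹1,764,000 share passes to Declan's issue.
Nkechi's share (₹1,764,000) is divided into 3 shares of ₹588,000: Flora, Kira, and Ronan each take ₹588,000.
Declan's share (₹1,764,000) is divided into 2 shares of ₹882,000: Efua and Pablo each take ₹882,000.

Rangi: ₹1,323,000; Uzoma: ₹1,764,000; Flora: ₹588,000; Kira: ₹588,000; Ronan: ₹588,000; Efua: ₹882,000; Pablo: ₹882,000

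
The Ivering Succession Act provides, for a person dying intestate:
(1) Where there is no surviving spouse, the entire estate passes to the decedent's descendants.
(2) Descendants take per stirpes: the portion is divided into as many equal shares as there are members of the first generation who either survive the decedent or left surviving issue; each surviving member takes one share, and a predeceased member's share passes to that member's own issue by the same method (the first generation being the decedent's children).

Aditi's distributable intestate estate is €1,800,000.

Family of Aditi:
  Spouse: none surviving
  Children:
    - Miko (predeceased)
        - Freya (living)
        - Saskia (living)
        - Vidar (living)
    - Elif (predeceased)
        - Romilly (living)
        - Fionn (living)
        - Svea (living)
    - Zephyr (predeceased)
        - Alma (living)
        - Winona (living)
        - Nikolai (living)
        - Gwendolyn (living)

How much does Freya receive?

Freya receives €200,000.

The entire €1,800,000 passes to the descendants.
That amount (€1,800,000) is divided into 3 shares of €600,000: Miko's €600,000 share passes to Miko's issue; Elif's €600,000 share passes to Elif's issue; Zephyr's €600,000 share passes to Zephyr's issue.
Miko's share (€600,000) is divided into 3 shares of €200,000: Freya, Saskia, and Vidar each take €200,000.
Elif's share (€600,000) is divided into 3 shares of €200,000: Romilly, Fionn, and Svea each take €200,000.
Zephyr's share (€600,000) is divided into 4 shares of €150,000: Alma, Winona, Nikolai, and Gwendolyn each take €150,000.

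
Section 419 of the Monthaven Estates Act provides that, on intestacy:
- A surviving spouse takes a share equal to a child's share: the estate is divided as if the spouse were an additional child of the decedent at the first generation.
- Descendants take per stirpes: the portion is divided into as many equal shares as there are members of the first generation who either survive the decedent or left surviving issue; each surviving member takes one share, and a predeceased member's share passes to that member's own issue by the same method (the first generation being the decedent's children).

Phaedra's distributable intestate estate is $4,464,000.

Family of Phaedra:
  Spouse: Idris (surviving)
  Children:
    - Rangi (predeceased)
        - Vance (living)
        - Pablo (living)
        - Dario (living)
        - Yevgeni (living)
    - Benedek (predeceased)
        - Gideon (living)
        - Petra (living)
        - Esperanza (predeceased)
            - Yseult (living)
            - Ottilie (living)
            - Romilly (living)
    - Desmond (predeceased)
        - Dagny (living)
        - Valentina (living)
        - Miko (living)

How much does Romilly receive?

Romilly receives $124,000.

The spouse counts as an additional share at the children's level, so there are 4 primary shares of $1,116,000. Idris takes one such share ($1,116,000).
The children's combined portion ($3,348,000) is divided into 3 shares of $1,116,000: Rangi's $1,116,000 share passes to Rangi's issue; Benedek's $1,116,000 share passes to Benedek's issue; Desmond's $1,116,000 share passes to Desmond's issue.
Rangi's share ($1,116,000) is divided into 4 shares of $279,000: Vance, Pablo, Dario, and Yevgeni each take $279,000.
Benedek's share ($1,116,000) is divided into 3 shares of $372,000: Gideon and Petra each take $372,000; Esperanza's $372,000 share passes to Esperanza's issue.
Esperanza's share ($372,000) is divided into 3 shares of $124,000: Yseult, Ottilie, and Romilly each take $124,000.
Desmond's share ($1,116,000) is divided into 3 shares of $372,000: Dagny, Valentina, and Miko each take $372,000.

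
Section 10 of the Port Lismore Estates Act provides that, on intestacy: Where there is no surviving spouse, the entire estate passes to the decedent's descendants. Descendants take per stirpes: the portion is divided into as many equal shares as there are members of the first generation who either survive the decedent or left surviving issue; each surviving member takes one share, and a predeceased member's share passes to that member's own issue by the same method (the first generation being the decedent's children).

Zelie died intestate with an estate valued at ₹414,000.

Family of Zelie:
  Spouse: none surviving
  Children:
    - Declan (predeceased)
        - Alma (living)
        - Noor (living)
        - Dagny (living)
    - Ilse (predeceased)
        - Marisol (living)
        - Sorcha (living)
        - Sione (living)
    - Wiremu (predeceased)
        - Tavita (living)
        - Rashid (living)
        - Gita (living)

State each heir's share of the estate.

The entire ₹414,000 passes to the descendants.
That amount (₹414,000) is divided into 3 shares of ₹138,000: Declan's ₹138,000 share passes to Declan's issue; Ilse's ₹138,000 share passes to Ilse's issue; Wiremu's ₹138,000 share passes to Wiremu's issue.
Declan's share (₹138,000) is divided into 3 shares of ₹46,000: Alma, Noor, and Dagny each take ₹46,000.
Ilse's share (₹138,000) is divided into 3 shares of ₹46,000: Marisol, Sorcha, and Sione each take ₹46,000.
Wiremu's share (₹138,000) is divided into 3 shares of ₹46,000: Tavita, Rashid, and Gita each take ₹46,000.

Alma: ₹46,000; Noor: ₹46,000; Dagny: ₹46,000; Marisol: ₹46,000; Sorcha: ₹46,000; Sione: ₹46,000; Tavita: ₹46,000; Rashid: ₹46,000; Gita: ₹46,000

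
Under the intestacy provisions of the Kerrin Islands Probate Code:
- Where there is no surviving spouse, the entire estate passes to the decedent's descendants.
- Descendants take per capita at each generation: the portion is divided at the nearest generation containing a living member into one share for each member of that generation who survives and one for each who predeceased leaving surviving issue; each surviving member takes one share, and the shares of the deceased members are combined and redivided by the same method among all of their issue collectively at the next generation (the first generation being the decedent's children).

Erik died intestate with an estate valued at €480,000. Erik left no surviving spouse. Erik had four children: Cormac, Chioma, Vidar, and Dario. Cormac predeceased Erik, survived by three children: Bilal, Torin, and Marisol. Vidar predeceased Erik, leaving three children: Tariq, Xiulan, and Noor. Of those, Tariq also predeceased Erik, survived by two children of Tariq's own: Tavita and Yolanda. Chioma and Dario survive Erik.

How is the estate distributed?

The entire €480,000 passes to the descendants.
That amount (€480,000) is divided at the children's generation into 4 shares of €120,000. Chioma and Dario each take €120,000. The 2 shares of the deceased (Cormac and Vidar) are combined into a pool of €240,000.
That pool (€240,000) is divided at the grandchildren's generation into 6 shares of €40,000. Bilal, Torin, Marisol, Xiulan, and Noor each take €40,000. The remaining share for the deceased Tariq (€40,000) is carried to the next generation.
That pool (€40,000) is divided at the great-grandchildren's generation equally among Tavita and Yolanda: €20,000 each.

Bilal: €40,000; Torin: €40,000; Marisol: €40,000; Chioma: €120,000; Tavita: €20,000; Yolanda: €20,000; Xiulan: €40,000; Noor: €40,000; Dario: €120,000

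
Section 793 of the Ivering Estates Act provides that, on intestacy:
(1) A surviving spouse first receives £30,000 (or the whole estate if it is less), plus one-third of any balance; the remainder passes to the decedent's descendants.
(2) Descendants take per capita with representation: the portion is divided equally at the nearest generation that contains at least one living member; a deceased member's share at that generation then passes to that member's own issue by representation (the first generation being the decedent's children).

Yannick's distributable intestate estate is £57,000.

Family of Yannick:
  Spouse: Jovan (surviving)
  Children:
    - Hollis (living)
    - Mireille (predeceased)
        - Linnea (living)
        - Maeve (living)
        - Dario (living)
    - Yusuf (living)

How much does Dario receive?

Dario receives £2,000.

Jovan first takes £30,000, leaving a balance of £27,000. Jovan then takes one-third of the balance (£9,000), for a total of £39,000. The remaining £18,000 passes to the descendants.
The descendants' portion (£18,000) is divided into 3 shares of £6,000: Hollis and Yusuf each take £6,000; Mireille's £6,000 share passes to Mireille's issue.
Mireille's share (£6,000) is divided into 3 shares of £2,000: Linnea, Maeve, and Dario each take £2,000.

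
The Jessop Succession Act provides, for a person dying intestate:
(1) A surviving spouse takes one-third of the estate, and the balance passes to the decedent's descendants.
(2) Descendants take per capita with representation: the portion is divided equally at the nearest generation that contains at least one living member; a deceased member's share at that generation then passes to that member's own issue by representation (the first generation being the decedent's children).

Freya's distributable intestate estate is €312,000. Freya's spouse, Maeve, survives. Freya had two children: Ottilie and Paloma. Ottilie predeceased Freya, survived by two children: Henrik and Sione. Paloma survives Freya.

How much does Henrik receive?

Maeve takes one-third of €312,000 = €104,000. The remaining €208,000 passes to the descendants.
The descendants' portion (€208,000) is divided into 2 shares of €104,000: Paloma takes €104,000; Ottilie's €104,000 share passes to Ottilie's issue.
Ottilie's share (€104,000) is divided into 2 shares of €52,000: Henrik and Sione each take €52,000.

Henrik receives €52,000.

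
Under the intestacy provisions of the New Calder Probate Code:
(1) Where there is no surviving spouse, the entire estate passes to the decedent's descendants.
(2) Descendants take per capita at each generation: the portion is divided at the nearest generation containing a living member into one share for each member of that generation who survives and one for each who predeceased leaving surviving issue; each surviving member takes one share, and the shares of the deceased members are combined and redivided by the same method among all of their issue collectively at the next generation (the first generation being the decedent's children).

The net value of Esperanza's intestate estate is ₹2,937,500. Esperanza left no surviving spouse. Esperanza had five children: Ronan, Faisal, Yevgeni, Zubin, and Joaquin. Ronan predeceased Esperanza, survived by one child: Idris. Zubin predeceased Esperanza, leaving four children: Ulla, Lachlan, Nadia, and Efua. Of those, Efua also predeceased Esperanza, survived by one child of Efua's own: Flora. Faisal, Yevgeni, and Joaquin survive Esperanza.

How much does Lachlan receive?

The entire ₹2,937,500 passes to the descendants.
That amount (₹2,937,500) is divided at the children's generation into 5 shares of ₹587,500. Faisal, Yevgeni, and Joaquin each take ₹587,500. The 2 shares of the deceased (Ronan and Zubin) are combined into a pool of ₹1,175,000.
That pool (₹1,175,000) is divided at the grandchildren's generation into 5 shares of ₹235,000. Idris, Ulla, Lachlan, and Nadia each take ₹235,000. The remaining share for the deceased Efua (₹235,000) is carried to the next generation.
That pool (₹235,000) passes entirely to Flora, the sole taker at the great-grandchildren's generation.

Lachlan receives ₹235,000.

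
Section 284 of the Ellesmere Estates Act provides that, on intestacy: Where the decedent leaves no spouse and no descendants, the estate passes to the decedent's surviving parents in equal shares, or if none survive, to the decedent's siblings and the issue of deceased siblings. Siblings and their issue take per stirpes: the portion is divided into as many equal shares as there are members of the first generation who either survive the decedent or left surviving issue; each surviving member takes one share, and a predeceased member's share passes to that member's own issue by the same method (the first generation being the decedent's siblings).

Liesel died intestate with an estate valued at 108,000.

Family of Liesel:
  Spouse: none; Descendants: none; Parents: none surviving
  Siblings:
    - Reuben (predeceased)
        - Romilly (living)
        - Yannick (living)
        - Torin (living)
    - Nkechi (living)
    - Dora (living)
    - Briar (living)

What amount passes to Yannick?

The entire 108,000 passes to the siblings and their issue.
That amount (108,000) is divided into 4 shares of 27,000: Nkechi, Dora, and Briar each take 27,000; Reuben's 27,000 share passes to Reuben's issue.
Reuben's share (27,000) is divided into 3 shares of 9,000: Romilly, Yannick, and Torin each take 9,000.

Yannick receives 9,000.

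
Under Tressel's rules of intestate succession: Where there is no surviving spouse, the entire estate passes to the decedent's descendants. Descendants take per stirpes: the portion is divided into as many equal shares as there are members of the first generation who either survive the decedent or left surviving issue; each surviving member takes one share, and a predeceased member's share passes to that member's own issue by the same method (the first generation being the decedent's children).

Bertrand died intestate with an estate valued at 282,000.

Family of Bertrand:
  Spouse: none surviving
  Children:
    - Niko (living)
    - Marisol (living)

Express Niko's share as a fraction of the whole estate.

Niko receives 1/2 of the estate.

The entire 282,000 passes to the descendants.
That amount (282,000) is divided into 2 shares of 141,000: Niko and Marisol each take 141,000.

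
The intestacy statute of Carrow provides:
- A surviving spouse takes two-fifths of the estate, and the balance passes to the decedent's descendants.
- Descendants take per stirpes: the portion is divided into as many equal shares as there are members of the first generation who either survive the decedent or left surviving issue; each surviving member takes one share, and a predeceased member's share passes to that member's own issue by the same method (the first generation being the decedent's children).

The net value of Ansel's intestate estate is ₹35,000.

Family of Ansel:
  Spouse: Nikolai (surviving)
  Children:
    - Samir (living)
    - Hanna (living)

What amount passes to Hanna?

Hanna receives ₹10,500.

Nikolai takes two-fifths of ₹35,000 = ₹14,000. The remaining ₹21,000 passes to the descendants.
The descendants' portion (₹21,000) is divided into 2 shares of ₹10,500: Samir and Hanna each take ₹10,500.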